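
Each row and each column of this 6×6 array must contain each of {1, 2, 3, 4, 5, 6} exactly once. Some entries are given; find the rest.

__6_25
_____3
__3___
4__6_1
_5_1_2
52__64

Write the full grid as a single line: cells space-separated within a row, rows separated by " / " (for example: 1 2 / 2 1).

3 1 6 4 2 5 / 1 6 5 2 4 3 / 2 4 3 5 1 6 / 4 3 2 6 5 1 / 6 5 4 1 3 2 / 5 2 1 3 6 4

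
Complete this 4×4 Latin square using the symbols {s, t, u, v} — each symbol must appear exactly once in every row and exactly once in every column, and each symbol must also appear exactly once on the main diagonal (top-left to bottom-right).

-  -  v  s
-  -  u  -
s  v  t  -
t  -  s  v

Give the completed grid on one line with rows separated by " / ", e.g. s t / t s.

u t v s / v s u t / s v t u / t u s v

(r1,c1) = u
(r1,c2) = t
(r2,c1) = v
(r2,c2) = s
(r2,c4) = t
(r3,c4) = u
(r4,c2) = u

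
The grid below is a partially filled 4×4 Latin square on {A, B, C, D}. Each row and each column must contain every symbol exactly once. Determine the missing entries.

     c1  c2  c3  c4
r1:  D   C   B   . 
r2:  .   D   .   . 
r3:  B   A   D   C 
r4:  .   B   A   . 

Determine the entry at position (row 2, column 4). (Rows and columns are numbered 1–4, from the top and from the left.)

B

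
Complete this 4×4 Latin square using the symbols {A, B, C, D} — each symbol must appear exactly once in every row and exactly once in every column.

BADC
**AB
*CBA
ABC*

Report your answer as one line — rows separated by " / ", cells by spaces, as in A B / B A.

B A D C / C D A B / D C B A / A B C D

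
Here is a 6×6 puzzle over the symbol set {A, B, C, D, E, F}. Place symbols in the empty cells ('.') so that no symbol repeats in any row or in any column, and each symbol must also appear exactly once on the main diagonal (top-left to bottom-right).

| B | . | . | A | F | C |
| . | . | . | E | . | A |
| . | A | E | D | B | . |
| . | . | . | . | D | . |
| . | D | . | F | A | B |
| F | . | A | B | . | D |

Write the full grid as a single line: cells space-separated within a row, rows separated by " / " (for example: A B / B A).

B E D A F C / D F B E C A / C A E D B F / A B F C D E / E D C F A B / F C A B E D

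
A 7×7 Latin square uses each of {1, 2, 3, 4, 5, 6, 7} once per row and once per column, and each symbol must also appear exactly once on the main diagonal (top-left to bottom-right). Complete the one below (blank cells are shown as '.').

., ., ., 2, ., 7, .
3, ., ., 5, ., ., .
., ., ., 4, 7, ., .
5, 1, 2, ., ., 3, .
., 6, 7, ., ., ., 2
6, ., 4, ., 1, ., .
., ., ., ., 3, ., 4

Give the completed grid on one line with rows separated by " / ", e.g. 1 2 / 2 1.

(r1,c1) = 1
(r3,c1) = 2
(r5,c1) = 4
(r5,c5) = 5
(r5,c6) = 1
(r6,c6) = 2
(r7,c1) = 7
(r2,c2) = 7
(r4,c4) = 6
(r4,c5) = 4
(r4,c7) = 7
(r5,c4) = 3
(r6,c4) = 7
(r7,c4) = 1
(r1,c5) = 6
(r2,c5) = 2
(r3,c3) = 3
(r1,c3) = 5
(r1,c7) = 3
(r3,c2) = 5
(r3,c6) = 6
(r3,c7) = 1
(r6,c2) = 3
(r6,c7) = 5
(r7,c2) = 2
(r7,c3) = 6
(r7,c6) = 5
(r1,c2) = 4
(r2,c3) = 1
(r2,c6) = 4
(r2,c7) = 6

1 4 5 2 6 7 3 / 3 7 1 5 2 4 6 / 2 5 3 4 7 6 1 / 5 1 2 6 4 3 7 / 4 6 7 3 5 1 2 / 6 3 4 7 1 2 5 / 7 2 6 1 3 5 4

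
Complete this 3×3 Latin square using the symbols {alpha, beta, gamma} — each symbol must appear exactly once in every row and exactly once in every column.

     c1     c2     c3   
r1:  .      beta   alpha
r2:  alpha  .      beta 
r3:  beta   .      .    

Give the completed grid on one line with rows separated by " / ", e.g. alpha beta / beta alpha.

At row 1, column 1: row 1 has {alpha,beta}; column 1 has {alpha,beta}; that leaves gamma.
At row 2, column 2: row 2 has {alpha,beta}; column 2 has {beta}; that leaves gamma.
At row 3, column 2: row 3 has {beta}; column 2 has {beta,gamma}; that leaves alpha.
At row 3, column 3: row 3 has {alpha,beta}; column 3 has {alpha,beta}; that leaves gamma.

gamma beta alpha / alpha gamma beta / beta alpha gamma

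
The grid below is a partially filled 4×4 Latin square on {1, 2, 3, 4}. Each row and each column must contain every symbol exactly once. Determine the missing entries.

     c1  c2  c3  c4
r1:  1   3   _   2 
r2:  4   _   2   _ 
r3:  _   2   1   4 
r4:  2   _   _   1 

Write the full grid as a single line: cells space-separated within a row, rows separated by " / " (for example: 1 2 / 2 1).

1 3 4 2 / 4 1 2 3 / 3 2 1 4 / 2 4 3 1

row 1 has {1,2,3}; column 3 has {1,2} — only 4 is left for (r1,c3).
row 2 has {2,4}; column 2 has {2,3} — only 1 is left for (r2,c2).
row 2 has {1,2,4}; column 4 has {1,2,4} — only 3 is left for (r2,c4).
row 3 has {1,2,4}; column 1 has {1,2,4} — only 3 is left for (r3,c1).
row 4 has {1,2}; column 2 has {1,2,3} — only 4 is left for (r4,c2).
row 4 has {1,2,4}; column 3 has {1,2,4} — only 3 is left for (r4,c3).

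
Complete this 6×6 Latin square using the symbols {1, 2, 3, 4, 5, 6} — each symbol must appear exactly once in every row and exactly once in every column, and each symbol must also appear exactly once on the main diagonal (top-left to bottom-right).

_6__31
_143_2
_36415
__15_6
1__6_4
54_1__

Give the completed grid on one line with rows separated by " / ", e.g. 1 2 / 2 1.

4 6 5 2 3 1 / 6 1 4 3 5 2 / 2 3 6 4 1 5 / 3 2 1 5 4 6 / 1 5 3 6 2 4 / 5 4 2 1 6 3

row 1 has {1,3,6}; column 4 has {1,3,4,5,6} — only 2 is left for (r1,c4).
row 2 has {1,2,3,4}; column 1 has {1,5} — only 6 is left for (r2,c1).
row 2 has {1,2,3,4,6}; column 5 has {1,3} — only 5 is left for (r2,c5).
row 3 has {1,3,4,5,6}; column 1 has {1,5,6} — only 2 is left for (r3,c1).
row 4 has {1,5,6}; column 2 has {1,3,4,6} — only 2 is left for (r4,c2).
row 4 has {1,2,5,6}; column 5 has {1,3,5} — only 4 is left for (r4,c5).
row 5 has {1,4,6}; column 2 has {1,2,3,4,6} — only 5 is left for (r5,c2).
row 5 has {1,4,5,6}; column 5 has {1,3,4,5}; the diagonal has {1,5,6} — only 2 is left for (r5,c5).
row 6 has {1,4,5}; column 5 has {1,2,3,4,5} — only 6 is left for (r6,c5).
row 6 has {1,4,5,6}; column 6 has {1,2,4,5,6}; the diagonal has {1,2,5,6} — only 3 is left for (r6,c6).
row 1 has {1,2,3,6}; column 1 has {1,2,5,6}; the diagonal has {1,2,3,5,6} — only 4 is left for (r1,c1).
row 1 has {1,2,3,4,6}; column 3 has {1,4,6} — only 5 is left for (r1,c3).
row 4 has {1,2,4,5,6}; column 1 has {1,2,4,5,6} — only 3 is left for (r4,c1).
row 5 has {1,2,4,5,6}; column 3 has {1,4,5,6} — only 3 is left for (r5,c3).
row 6 has {1,3,4,5,6}; column 3 has {1,3,4,5,6} — only 2 is left for (r6,c3).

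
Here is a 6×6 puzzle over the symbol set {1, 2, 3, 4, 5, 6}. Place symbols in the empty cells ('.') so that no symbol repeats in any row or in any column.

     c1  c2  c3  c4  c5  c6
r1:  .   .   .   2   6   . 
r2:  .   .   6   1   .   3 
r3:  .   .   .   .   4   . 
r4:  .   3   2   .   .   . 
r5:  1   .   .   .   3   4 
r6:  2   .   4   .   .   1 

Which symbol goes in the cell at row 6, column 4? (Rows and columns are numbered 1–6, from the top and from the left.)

row 1 has {2,6}; column 6 has {1,3,4} — only 5 is left for (r1,c6).
row 4 has {2,3}; column 6 has {1,3,4,5} — only 6 is left for (r4,c6).
row 5 has {1,3,4}; column 3 has {2,4,6} — only 5 is left for (r5,c3).
row 5 has {1,3,4,5}; column 4 has {1,2} — only 6 is left for (r5,c4).
row 6 has {1,2,4}; column 5 has {3,4,6} — only 5 is left for (r6,c5).
row 2 has {1,3,6}; column 5 has {3,4,5,6} — only 2 is left for (r2,c5).
row 3 has {4}; column 6 has {1,3,4,5,6} — only 2 is left for (r3,c6).
row 4 has {2,3,6}; column 5 has {2,3,4,5,6} — only 1 is left for (r4,c5).
row 5 has {1,3,4,5,6}; column 2 has {3} — only 2 is left for (r5,c2).
row 6 has {1,2,4,5}; column 2 has {2,3} — only 6 is left for (r6,c2).
row 6 has {1,2,4,5,6}; column 4 has {1,2,6} — only 3 is left for (r6,c4).

3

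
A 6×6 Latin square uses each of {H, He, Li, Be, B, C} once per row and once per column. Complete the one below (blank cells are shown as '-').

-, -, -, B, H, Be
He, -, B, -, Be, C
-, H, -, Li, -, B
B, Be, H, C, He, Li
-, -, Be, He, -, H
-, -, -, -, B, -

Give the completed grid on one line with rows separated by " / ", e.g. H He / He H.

(r2,c2): row 2 has {He,Be,B,C}; column 2 has {H,Be}, so it must be Li.
(r2,c4): row 2 has {He,Li,Be,B,C}; column 4 has {He,Li,B,C}, so it must be H.
(r3,c5): row 3 has {H,Li,B}; column 5 has {H,He,Be,B}, so it must be C.
(r5,c5): row 5 has {H,He,Be}; column 5 has {H,He,Be,B,C}, so it must be Li.
(r6,c4): row 6 has {B}; column 4 has {H,He,Li,B,C}, so it must be Be.
(r6,c6): row 6 has {Be,B}; column 6 has {H,Li,Be,B,C}, so it must be He.
(r3,c1): row 3 has {H,Li,B,C}; column 1 has {He,B}, so it must be Be.
(r3,c3): row 3 has {H,Li,Be,B,C}; column 3 has {H,Be,B}, so it must be He.
(r5,c1): row 5 has {H,He,Li,Be}; column 1 has {He,Be,B}, so it must be C.
(r5,c2): row 5 has {H,He,Li,Be,C}; column 2 has {H,Li,Be}, so it must be B.
(r6,c2): row 6 has {He,Be,B}; column 2 has {H,Li,Be,B}, so it must be C.
(r6,c3): row 6 has {He,Be,B,C}; column 3 has {H,He,Be,B}, so it must be Li.
(r1,c1): row 1 has {H,Be,B}; column 1 has {He,Be,B,C}, so it must be Li.
(r1,c2): row 1 has {H,Li,Be,B}; column 2 has {H,Li,Be,B,C}, so it must be He.
(r1,c3): row 1 has {H,He,Li,Be,B}; column 3 has {H,He,Li,Be,B}, so it must be C.
(r6,c1): row 6 has {He,Li,Be,B,C}; column 1 has {He,Li,Be,B,C}, so it must be H.

Li He C B H Be / He Li B H Be C / Be H He Li C B / B Be H C He Li / C B Be He Li H / H C Li Be B He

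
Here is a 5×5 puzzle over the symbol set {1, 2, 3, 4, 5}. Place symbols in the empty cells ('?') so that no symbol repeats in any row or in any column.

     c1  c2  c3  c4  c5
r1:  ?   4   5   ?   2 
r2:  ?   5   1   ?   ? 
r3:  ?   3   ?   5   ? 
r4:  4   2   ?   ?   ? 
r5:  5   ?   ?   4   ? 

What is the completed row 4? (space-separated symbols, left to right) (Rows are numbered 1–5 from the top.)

4 2 3 1 5

(r4,c3) = 3
(r4,c4) = 1
(r4,c5) = 5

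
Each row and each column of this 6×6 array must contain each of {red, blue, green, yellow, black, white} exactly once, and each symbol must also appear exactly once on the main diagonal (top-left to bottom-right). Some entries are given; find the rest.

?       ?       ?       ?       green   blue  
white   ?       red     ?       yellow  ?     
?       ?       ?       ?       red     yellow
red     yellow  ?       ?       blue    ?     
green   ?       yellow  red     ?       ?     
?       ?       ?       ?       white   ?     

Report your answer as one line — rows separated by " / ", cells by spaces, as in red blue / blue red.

yellow red white black green blue / white green red blue yellow black / black white blue green red yellow / red yellow black white blue green / green blue yellow red black white / blue black green yellow white red

(r5,c5) = black
(r5,c6) = white
(r1,c1) = yellow
(r5,c2) = blue
(r2,c2) = green
(r2,c6) = black
(r4,c4) = white
(r4,c6) = green
(r6,c6) = red
(r1,c4) = black
(r2,c4) = blue
(r3,c3) = blue
(r3,c4) = green
(r4,c3) = black
(r6,c2) = black
(r6,c3) = green
(r6,c4) = yellow
(r1,c3) = white
(r3,c1) = black
(r3,c2) = white
(r6,c1) = blue
(r1,c2) = red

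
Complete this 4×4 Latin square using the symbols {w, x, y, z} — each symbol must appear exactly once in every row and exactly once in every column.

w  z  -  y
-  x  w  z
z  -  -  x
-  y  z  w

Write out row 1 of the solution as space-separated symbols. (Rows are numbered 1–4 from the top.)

w z x y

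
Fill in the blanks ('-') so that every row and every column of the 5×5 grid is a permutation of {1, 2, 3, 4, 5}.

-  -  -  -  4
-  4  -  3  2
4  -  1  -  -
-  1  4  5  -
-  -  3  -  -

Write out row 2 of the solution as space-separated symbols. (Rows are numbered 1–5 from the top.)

1 4 5 3 2

(r2,c3) = 5
(r3,c4) = 2
(r4,c5) = 3
(r1,c3) = 2
(r1,c4) = 1
(r2,c1) = 1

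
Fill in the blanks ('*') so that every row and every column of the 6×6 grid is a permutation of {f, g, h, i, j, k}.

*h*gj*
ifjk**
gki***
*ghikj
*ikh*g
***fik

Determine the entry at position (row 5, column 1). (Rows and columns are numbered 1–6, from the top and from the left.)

j

row 1 has {g,h,j}; column 3 has {h,i,j,k} — only f is left for (r1,c3).
row 1 has {f,g,h,j}; column 6 has {g,j,k} — only i is left for (r1,c6).
row 2 has {f,i,j,k}; column 6 has {g,i,j,k} — only h is left for (r2,c6).
row 3 has {g,i,k}; column 4 has {f,g,h,i,k} — only j is left for (r3,c4).
row 3 has {g,i,j,k}; column 6 has {g,h,i,j,k} — only f is left for (r3,c6).
row 4 has {g,h,i,j,k}; column 1 has {g,i} — only f is left for (r4,c1).
row 5 has {g,h,i,k}; column 1 has {f,g,i} — only j is left for (r5,c1).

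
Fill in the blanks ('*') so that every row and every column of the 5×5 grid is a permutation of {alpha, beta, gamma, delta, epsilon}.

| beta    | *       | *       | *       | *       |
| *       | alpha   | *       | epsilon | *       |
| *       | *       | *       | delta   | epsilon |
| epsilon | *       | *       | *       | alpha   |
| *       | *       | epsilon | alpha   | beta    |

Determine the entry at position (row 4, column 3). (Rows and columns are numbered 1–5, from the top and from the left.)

delta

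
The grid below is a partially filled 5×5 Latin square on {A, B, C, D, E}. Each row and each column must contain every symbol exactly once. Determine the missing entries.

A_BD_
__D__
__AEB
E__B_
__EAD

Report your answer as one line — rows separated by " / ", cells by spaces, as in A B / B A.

A E B D C / B A D C E / D C A E B / E D C B A / C B E A D

(r2,c4) = C
(r4,c3) = C
(r4,c5) = A
(r2,c1) = B
(r2,c5) = E
(r4,c2) = D
(r5,c1) = C
(r5,c2) = B
(r1,c5) = C
(r2,c2) = A
(r3,c1) = D
(r3,c2) = C
(r1,c2) = E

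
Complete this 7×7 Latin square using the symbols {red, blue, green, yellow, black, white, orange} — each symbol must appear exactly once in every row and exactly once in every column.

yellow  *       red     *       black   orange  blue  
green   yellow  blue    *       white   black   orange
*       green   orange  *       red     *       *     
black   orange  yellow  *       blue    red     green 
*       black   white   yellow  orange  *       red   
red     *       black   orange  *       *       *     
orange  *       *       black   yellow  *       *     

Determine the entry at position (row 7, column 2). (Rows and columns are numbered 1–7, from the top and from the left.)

red

At row 1, column 2: row 1 has {red,blue,yellow,black,orange}; column 2 has {green,yellow,black,orange}; that leaves white.
At row 1, column 4: row 1 has {red,blue,yellow,black,white,orange}; column 4 has {yellow,black,orange}; that leaves green.
At row 2, column 4: row 2 has {blue,green,yellow,black,white,orange}; column 4 has {green,yellow,black,orange}; that leaves red.
At row 4, column 4: row 4 has {red,blue,green,yellow,black,orange}; column 4 has {red,green,yellow,black,orange}; that leaves white.
At row 5, column 1: row 5 has {red,yellow,black,white,orange}; column 1 has {red,green,yellow,black,orange}; that leaves blue.
At row 5, column 6: row 5 has {red,blue,yellow,black,white,orange}; column 6 has {red,black,orange}; that leaves green.
At row 6, column 2: row 6 has {red,black,orange}; column 2 has {green,yellow,black,white,orange}; that leaves blue.
At row 6, column 5: row 6 has {red,blue,black,orange}; column 5 has {red,blue,yellow,black,white,orange}; that leaves green.
At row 7, column 2: row 7 has {yellow,black,orange}; column 2 has {blue,green,yellow,black,white,orange}; that leaves red.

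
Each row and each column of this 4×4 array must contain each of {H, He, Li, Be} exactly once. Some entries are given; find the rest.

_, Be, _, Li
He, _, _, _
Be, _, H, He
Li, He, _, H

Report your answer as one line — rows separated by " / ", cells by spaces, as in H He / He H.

At row 1, column 1: row 1 has {Li,Be}; column 1 has {He,Li,Be}; that leaves H.
At row 1, column 3: row 1 has {H,Li,Be}; column 3 has {H}; that leaves He.
At row 2, column 4: row 2 has {He}; column 4 has {H,He,Li}; that leaves Be.
At row 3, column 2: row 3 has {H,He,Be}; column 2 has {He,Be}; that leaves Li.
At row 4, column 3: row 4 has {H,He,Li}; column 3 has {H,He}; that leaves Be.
At row 2, column 2: row 2 has {He,Be}; column 2 has {He,Li,Be}; that leaves H.
At row 2, column 3: row 2 has {H,He,Be}; column 3 has {H,He,Be}; that leaves Li.

H Be He Li / He H Li Be / Be Li H He / Li He Be H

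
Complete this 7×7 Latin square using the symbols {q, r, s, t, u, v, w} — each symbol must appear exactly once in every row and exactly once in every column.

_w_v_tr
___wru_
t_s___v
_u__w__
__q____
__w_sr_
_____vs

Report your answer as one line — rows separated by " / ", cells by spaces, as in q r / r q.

(r1,c3) = u
(r1,c5) = q
(r3,c5) = u
(r7,c5) = t
(r1,c1) = s
(r5,c5) = v
(r7,c3) = r
(r7,c2) = q
(r7,c4) = u
(r3,c2) = r
(r3,c4) = q
(r3,c6) = w
(r5,c6) = s
(r6,c4) = t
(r7,c1) = w
(r4,c6) = q
(r4,c7) = t
(r5,c2) = t
(r5,c4) = r
(r6,c2) = v
(r2,c2) = s
(r2,c7) = q
(r4,c3) = v
(r4,c4) = s
(r5,c1) = u
(r5,c7) = w
(r6,c1) = q
(r6,c7) = u
(r2,c1) = v
(r2,c3) = t
(r4,c1) = r

s w u v q t r / v s t w r u q / t r s q u w v / r u v s w q t / u t q r v s w / q v w t s r u / w q r u t v s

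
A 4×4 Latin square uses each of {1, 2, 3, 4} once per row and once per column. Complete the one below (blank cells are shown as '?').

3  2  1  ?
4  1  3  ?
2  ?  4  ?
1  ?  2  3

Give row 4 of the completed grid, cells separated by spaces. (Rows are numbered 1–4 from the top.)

1 4 2 3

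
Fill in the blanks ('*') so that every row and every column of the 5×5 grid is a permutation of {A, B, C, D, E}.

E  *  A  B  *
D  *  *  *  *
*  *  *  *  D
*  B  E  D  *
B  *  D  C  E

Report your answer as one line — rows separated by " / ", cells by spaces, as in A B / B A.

E D A B C / D E C A B / A C B E D / C B E D A / B A D C E

(r1,c5) = C
(r4,c5) = A
(r5,c2) = A
(r1,c2) = D
(r2,c5) = B
(r4,c1) = C
(r2,c3) = C
(r3,c1) = A
(r3,c3) = B
(r3,c4) = E
(r2,c2) = E
(r2,c4) = A
(r3,c2) = C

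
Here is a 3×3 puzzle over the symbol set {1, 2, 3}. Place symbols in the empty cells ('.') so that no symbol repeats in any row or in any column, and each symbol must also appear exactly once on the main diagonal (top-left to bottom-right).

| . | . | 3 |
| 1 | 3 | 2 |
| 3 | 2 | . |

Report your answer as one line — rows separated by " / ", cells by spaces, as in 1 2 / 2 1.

(r1,c1): row 1 has {3}; column 1 has {1,3}; the diagonal has {3}, so it must be 2.
(r1,c2): row 1 has {2,3}; column 2 has {2,3}, so it must be 1.
(r3,c3): row 3 has {2,3}; column 3 has {2,3}; the diagonal has {2,3}, so it must be 1.

2 1 3 / 1 3 2 / 3 2 1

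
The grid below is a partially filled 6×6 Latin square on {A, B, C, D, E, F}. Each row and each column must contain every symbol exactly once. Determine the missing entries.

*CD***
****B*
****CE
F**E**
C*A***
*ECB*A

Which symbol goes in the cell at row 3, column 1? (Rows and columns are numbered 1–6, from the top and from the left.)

B

Cell (r4,c3): row 4 has {E,F}; column 3 has {A,C,D} → B.
Cell (r6,c1): row 6 has {A,B,C,E}; column 1 has {C,F} → D.
Cell (r6,c5): row 6 has {A,B,C,D,E}; column 5 has {B,C} → F.
Cell (r3,c3): row 3 has {C,E}; column 3 has {A,B,C,D} → F.
Cell (r2,c3): row 2 has {B}; column 3 has {A,B,C,D,F} → E.
Cell (r2,c1): row 2 has {B,E}; column 1 has {C,D,F} → A.
Cell (r3,c1): row 3 has {C,E,F}; column 1 has {A,C,D,F} → B.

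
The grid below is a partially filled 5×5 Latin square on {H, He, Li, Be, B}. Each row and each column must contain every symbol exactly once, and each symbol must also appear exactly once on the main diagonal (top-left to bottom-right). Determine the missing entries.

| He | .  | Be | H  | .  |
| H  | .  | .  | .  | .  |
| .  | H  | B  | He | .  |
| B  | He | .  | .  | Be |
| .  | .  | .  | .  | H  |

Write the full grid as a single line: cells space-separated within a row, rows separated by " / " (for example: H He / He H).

He Li Be H B / H Be Li B He / Be H B He Li / B He H Li Be / Li B He Be H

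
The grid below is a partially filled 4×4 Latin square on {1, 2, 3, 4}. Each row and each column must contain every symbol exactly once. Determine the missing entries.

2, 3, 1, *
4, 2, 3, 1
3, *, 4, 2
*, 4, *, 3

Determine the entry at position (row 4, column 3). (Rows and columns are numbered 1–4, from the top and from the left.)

row 1 has {1,2,3}; column 4 has {1,2,3} — only 4 is left for (r1,c4).
row 3 has {2,3,4}; column 2 has {2,3,4} — only 1 is left for (r3,c2).
row 4 has {3,4}; column 1 has {2,3,4} — only 1 is left for (r4,c1).
row 4 has {1,3,4}; column 3 has {1,3,4} — only 2 is left for (r4,c3).

2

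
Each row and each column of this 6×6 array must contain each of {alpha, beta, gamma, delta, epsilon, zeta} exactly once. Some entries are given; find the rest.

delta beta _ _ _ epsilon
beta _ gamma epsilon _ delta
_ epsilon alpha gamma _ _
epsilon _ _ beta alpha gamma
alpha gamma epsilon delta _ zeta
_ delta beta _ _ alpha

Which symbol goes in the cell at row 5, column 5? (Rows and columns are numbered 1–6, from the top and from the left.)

(r1,c3): row 1 has {beta,delta,epsilon}; column 3 has {alpha,beta,gamma,epsilon}, so it must be zeta.
(r1,c4): row 1 has {beta,delta,epsilon,zeta}; column 4 has {beta,gamma,delta,epsilon}, so it must be alpha.
(r1,c5): row 1 has {alpha,beta,delta,epsilon,zeta}; column 5 has {alpha}, so it must be gamma.
(r2,c5): row 2 has {beta,gamma,delta,epsilon}; column 5 has {alpha,gamma}, so it must be zeta.
(r3,c1): row 3 has {alpha,gamma,epsilon}; column 1 has {alpha,beta,delta,epsilon}, so it must be zeta.
(r3,c6): row 3 has {alpha,gamma,epsilon,zeta}; column 6 has {alpha,gamma,delta,epsilon,zeta}, so it must be beta.
(r4,c2): row 4 has {alpha,beta,gamma,epsilon}; column 2 has {beta,gamma,delta,epsilon}, so it must be zeta.
(r4,c3): row 4 has {alpha,beta,gamma,epsilon,zeta}; column 3 has {alpha,beta,gamma,epsilon,zeta}, so it must be delta.
(r5,c5): row 5 has {alpha,gamma,delta,epsilon,zeta}; column 5 has {alpha,gamma,zeta}, so it must be beta.

beta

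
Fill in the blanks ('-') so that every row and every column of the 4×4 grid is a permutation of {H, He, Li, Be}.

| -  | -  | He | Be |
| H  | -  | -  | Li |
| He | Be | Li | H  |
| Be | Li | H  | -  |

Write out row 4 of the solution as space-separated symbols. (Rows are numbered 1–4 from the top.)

Be Li H He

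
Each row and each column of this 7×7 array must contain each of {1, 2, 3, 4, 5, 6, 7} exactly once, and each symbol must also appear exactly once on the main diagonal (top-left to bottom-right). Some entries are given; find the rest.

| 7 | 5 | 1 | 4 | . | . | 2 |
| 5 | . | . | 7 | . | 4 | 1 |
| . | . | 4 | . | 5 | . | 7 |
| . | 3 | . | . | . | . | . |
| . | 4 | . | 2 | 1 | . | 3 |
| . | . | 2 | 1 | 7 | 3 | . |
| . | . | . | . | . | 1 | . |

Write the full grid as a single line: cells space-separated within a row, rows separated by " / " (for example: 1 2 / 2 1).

7 5 1 4 3 6 2 / 5 2 3 7 6 4 1 / 3 1 4 6 5 2 7 / 1 3 6 5 2 7 4 / 6 4 7 2 1 5 3 / 4 6 2 1 7 3 5 / 2 7 5 3 4 1 6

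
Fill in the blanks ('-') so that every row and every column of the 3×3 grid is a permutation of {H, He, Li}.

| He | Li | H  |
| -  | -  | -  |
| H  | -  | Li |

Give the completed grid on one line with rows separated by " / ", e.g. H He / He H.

He Li H / Li H He / H He Li

At row 2, column 1: row 2 is empty so far; column 1 has {H,He}; that leaves Li.
At row 2, column 3: row 2 has {Li}; column 3 has {H,Li}; that leaves He.
At row 3, column 2: row 3 has {H,Li}; column 2 has {Li}; that leaves He.
At row 2, column 2: row 2 has {He,Li}; column 2 has {He,Li}; that leaves H.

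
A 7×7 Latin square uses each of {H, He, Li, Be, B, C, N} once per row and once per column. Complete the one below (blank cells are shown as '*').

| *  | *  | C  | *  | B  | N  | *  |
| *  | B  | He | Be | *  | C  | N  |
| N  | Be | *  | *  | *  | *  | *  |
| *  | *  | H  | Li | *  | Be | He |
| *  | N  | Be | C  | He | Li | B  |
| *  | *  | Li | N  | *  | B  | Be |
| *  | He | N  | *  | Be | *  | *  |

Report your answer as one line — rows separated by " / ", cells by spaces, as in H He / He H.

row 3 has {Be,N}; column 3 has {H,He,Li,Be,C,N} — only B is left for (r3,c3).
row 4 has {H,He,Li,Be}; column 2 has {He,Be,B,N} — only C is left for (r4,c2).
row 4 has {H,He,Li,Be,C}; column 5 has {He,Be,B} — only N is left for (r4,c5).
row 5 has {He,Li,Be,B,C,N}; column 1 has {N} — only H is left for (r5,c1).
row 6 has {Li,Be,B,N}; column 2 has {He,Be,B,C,N} — only H is left for (r6,c2).
row 6 has {H,Li,Be,B,N}; column 5 has {He,Be,B,N} — only C is left for (r6,c5).
row 7 has {He,Be,N}; column 6 has {Li,Be,B,C,N} — only H is left for (r7,c6).
row 1 has {B,C,N}; column 2 has {H,He,Be,B,C,N} — only Li is left for (r1,c2).
row 1 has {Li,B,C,N}; column 7 has {He,Be,B,N} — only H is left for (r1,c7).
row 2 has {He,Be,B,C,N}; column 1 has {H,N} — only Li is left for (r2,c1).
row 2 has {He,Li,Be,B,C,N}; column 5 has {He,Be,B,C,N} — only H is left for (r2,c5).
row 3 has {Be,B,N}; column 5 has {H,He,Be,B,C,N} — only Li is left for (r3,c5).
row 3 has {Li,Be,B,N}; column 6 has {H,Li,Be,B,C,N} — only He is left for (r3,c6).
row 3 has {He,Li,Be,B,N}; column 7 has {H,He,Be,B,N} — only C is left for (r3,c7).
row 4 has {H,He,Li,Be,C,N}; column 1 has {H,Li,N} — only B is left for (r4,c1).
row 6 has {H,Li,Be,B,C,N}; column 1 has {H,Li,B,N} — only He is left for (r6,c1).
row 7 has {H,He,Be,N}; column 1 has {H,He,Li,B,N} — only C is left for (r7,c1).
row 7 has {H,He,Be,C,N}; column 4 has {Li,Be,C,N} — only B is left for (r7,c4).
row 7 has {H,He,Be,B,C,N}; column 7 has {H,He,Be,B,C,N} — only Li is left for (r7,c7).
row 1 has {H,Li,B,C,N}; column 1 has {H,He,Li,B,C,N} — only Be is left for (r1,c1).
row 1 has {H,Li,Be,B,C,N}; column 4 has {Li,Be,B,C,N} — only He is left for (r1,c4).
row 3 has {He,Li,Be,B,C,N}; column 4 has {He,Li,Be,B,C,N} — only H is left for (r3,c4).

Be Li C He B N H / Li B He Be H C N / N Be B H Li He C / B C H Li N Be He / H N Be C He Li B / He H Li N C B Be / C He N B Be H Li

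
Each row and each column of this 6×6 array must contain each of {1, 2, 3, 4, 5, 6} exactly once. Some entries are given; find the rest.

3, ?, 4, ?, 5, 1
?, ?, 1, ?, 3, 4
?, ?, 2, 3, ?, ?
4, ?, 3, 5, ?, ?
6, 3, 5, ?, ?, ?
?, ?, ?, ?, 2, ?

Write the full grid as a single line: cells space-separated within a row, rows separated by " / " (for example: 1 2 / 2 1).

(r5,c6) = 2
(r6,c3) = 6
(r4,c6) = 6
(r3,c6) = 5
(r4,c5) = 1
(r5,c5) = 4
(r6,c6) = 3
(r3,c1) = 1
(r3,c5) = 6
(r4,c2) = 2
(r5,c4) = 1
(r6,c1) = 5
(r6,c4) = 4
(r1,c2) = 6
(r1,c4) = 2
(r2,c1) = 2
(r2,c2) = 5
(r2,c4) = 6
(r3,c2) = 4
(r6,c2) = 1

3 6 4 2 5 1 / 2 5 1 6 3 4 / 1 4 2 3 6 5 / 4 2 3 5 1 6 / 6 3 5 1 4 2 / 5 1 6 4 2 3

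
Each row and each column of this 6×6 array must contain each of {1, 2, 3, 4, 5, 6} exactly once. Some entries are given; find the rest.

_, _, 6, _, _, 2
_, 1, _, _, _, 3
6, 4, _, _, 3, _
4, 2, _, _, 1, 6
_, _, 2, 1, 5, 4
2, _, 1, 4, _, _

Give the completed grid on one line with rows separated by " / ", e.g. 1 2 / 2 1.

1 5 6 3 4 2 / 5 1 4 6 2 3 / 6 4 5 2 3 1 / 4 2 3 5 1 6 / 3 6 2 1 5 4 / 2 3 1 4 6 5

(r1,c5) = 4
(r2,c1) = 5
(r2,c3) = 4
(r3,c3) = 5
(r3,c4) = 2
(r3,c6) = 1
(r4,c3) = 3
(r4,c4) = 5
(r5,c1) = 3
(r5,c2) = 6
(r6,c5) = 6
(r6,c6) = 5
(r1,c1) = 1
(r1,c4) = 3
(r2,c4) = 6
(r2,c5) = 2
(r6,c2) = 3
(r1,c2) = 5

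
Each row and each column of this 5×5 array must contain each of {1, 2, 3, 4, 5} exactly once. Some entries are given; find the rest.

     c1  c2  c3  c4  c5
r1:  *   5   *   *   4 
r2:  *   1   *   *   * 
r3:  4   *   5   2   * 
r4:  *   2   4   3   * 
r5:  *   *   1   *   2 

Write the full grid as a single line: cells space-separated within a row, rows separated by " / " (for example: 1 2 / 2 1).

2 5 3 1 4 / 5 1 2 4 3 / 4 3 5 2 1 / 1 2 4 3 5 / 3 4 1 5 2

(r1,c4) = 1
(r3,c2) = 3
(r3,c5) = 1
(r4,c5) = 5
(r5,c2) = 4
(r5,c4) = 5
(r2,c4) = 4
(r2,c5) = 3
(r4,c1) = 1
(r5,c1) = 3
(r1,c1) = 2
(r1,c3) = 3
(r2,c1) = 5
(r2,c3) = 2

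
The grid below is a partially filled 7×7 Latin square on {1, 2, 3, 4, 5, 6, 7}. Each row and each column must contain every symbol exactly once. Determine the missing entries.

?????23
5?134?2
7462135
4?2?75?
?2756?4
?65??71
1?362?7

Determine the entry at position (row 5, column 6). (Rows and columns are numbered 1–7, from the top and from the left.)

1

(r1,c1) = 6
(r1,c3) = 4
(r1,c5) = 5
(r2,c2) = 7
(r2,c6) = 6
(r4,c4) = 1
(r4,c7) = 6
(r5,c1) = 3
(r5,c6) = 1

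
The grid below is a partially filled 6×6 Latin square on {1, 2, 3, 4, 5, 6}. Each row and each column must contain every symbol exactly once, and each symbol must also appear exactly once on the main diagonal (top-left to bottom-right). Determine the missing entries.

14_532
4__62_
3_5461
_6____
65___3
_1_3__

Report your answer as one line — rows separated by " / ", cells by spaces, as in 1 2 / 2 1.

1 4 6 5 3 2 / 4 3 1 6 2 5 / 3 2 5 4 6 1 / 5 6 3 2 1 4 / 6 5 2 1 4 3 / 2 1 4 3 5 6

Cell (r1,c3): row 1 has {1,2,3,4,5}; column 3 has {5} → 6.
Cell (r2,c2): row 2 has {2,4,6}; column 2 has {1,4,5,6}; the diagonal has {1,5} → 3.
Cell (r2,c3): row 2 has {2,3,4,6}; column 3 has {5,6} → 1.
Cell (r2,c6): row 2 has {1,2,3,4,6}; column 6 has {1,2,3} → 5.
Cell (r3,c2): row 3 has {1,3,4,5,6}; column 2 has {1,3,4,5,6} → 2.
Cell (r4,c4): row 4 has {6}; column 4 has {3,4,5,6}; the diagonal has {1,3,5} → 2.
Cell (r4,c6): row 4 has {2,6}; column 6 has {1,2,3,5} → 4.
Cell (r5,c4): row 5 has {3,5,6}; column 4 has {2,3,4,5,6} → 1.
Cell (r5,c5): row 5 has {1,3,5,6}; column 5 has {2,3,6}; the diagonal has {1,2,3,5} → 4.
Cell (r6,c5): row 6 has {1,3}; column 5 has {2,3,4,6} → 5.
Cell (r6,c6): row 6 has {1,3,5}; column 6 has {1,2,3,4,5}; the diagonal has {1,2,3,4,5} → 6.
Cell (r4,c1): row 4 has {2,4,6}; column 1 has {1,3,4,6} → 5.
Cell (r4,c3): row 4 has {2,4,5,6}; column 3 has {1,5,6} → 3.
Cell (r4,c5): row 4 has {2,3,4,5,6}; column 5 has {2,3,4,5,6} → 1.
Cell (r5,c3): row 5 has {1,3,4,5,6}; column 3 has {1,3,5,6} → 2.
Cell (r6,c1): row 6 has {1,3,5,6}; column 1 has {1,3,4,5,6} → 2.
Cell (r6,c3): row 6 has {1,2,3,5,6}; column 3 has {1,2,3,5,6} → 4.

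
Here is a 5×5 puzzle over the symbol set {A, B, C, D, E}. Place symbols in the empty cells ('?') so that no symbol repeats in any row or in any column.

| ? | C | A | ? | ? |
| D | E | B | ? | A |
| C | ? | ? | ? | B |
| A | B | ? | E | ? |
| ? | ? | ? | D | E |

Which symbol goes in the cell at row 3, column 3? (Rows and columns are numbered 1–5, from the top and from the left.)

row 1 has {A,C}; column 4 has {D,E} — only B is left for (r1,c4).
row 1 has {A,B,C}; column 5 has {A,B,E} — only D is left for (r1,c5).
row 2 has {A,B,D,E}; column 4 has {B,D,E} — only C is left for (r2,c4).
row 3 has {B,C}; column 4 has {B,C,D,E} — only A is left for (r3,c4).
row 4 has {A,B,E}; column 5 has {A,B,D,E} — only C is left for (r4,c5).
row 5 has {D,E}; column 1 has {A,C,D} — only B is left for (r5,c1).
row 5 has {B,D,E}; column 2 has {B,C,E} — only A is left for (r5,c2).
row 5 has {A,B,D,E}; column 3 has {A,B} — only C is left for (r5,c3).
row 1 has {A,B,C,D}; column 1 has {A,B,C,D} — only E is left for (r1,c1).
row 3 has {A,B,C}; column 2 has {A,B,C,E} — only D is left for (r3,c2).
row 3 has {A,B,C,D}; column 3 has {A,B,C} — only E is left for (r3,c3).

E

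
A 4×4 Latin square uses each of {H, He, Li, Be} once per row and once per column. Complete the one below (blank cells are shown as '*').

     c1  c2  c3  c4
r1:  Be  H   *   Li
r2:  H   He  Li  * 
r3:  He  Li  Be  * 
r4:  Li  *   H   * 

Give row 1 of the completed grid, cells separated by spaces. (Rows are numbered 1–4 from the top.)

(r1,c3) = He

Be H He Li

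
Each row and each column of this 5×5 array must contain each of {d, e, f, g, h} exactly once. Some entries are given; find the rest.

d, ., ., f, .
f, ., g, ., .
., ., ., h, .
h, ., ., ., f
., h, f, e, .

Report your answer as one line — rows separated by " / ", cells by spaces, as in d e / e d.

d g h f e / f e g d h / e f d h g / h d e g f / g h f e d

At row 2, column 4: row 2 has {f,g}; column 4 has {e,f,h}; that leaves d.
At row 4, column 4: row 4 has {f,h}; column 4 has {d,e,f,h}; that leaves g.
At row 5, column 1: row 5 has {e,f,h}; column 1 has {d,f,h}; that leaves g.
At row 5, column 5: row 5 has {e,f,g,h}; column 5 has {f}; that leaves d.
At row 2, column 2: row 2 has {d,f,g}; column 2 has {h}; that leaves e.
At row 2, column 5: row 2 has {d,e,f,g}; column 5 has {d,f}; that leaves h.
At row 3, column 1: row 3 has {h}; column 1 has {d,f,g,h}; that leaves e.
At row 3, column 3: row 3 has {e,h}; column 3 has {f,g}; that leaves d.
At row 3, column 5: row 3 has {d,e,h}; column 5 has {d,f,h}; that leaves g.
At row 4, column 2: row 4 has {f,g,h}; column 2 has {e,h}; that leaves d.
At row 4, column 3: row 4 has {d,f,g,h}; column 3 has {d,f,g}; that leaves e.
At row 1, column 2: row 1 has {d,f}; column 2 has {d,e,h}; that leaves g.
At row 1, column 3: row 1 has {d,f,g}; column 3 has {d,e,f,g}; that leaves h.
At row 1, column 5: row 1 has {d,f,g,h}; column 5 has {d,f,g,h}; that leaves e.
At row 3, column 2: row 3 has {d,e,g,h}; column 2 has {d,e,g,h}; that leaves f.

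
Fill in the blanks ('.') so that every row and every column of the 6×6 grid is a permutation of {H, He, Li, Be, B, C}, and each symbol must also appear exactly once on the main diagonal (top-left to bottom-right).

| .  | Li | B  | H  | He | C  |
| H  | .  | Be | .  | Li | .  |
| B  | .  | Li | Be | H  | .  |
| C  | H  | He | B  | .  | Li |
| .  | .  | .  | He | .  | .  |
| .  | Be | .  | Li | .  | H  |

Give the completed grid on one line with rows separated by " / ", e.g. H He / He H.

Cell (r1,c1): row 1 has {H,He,Li,B,C}; column 1 has {H,B,C}; the diagonal has {H,Li,B} → Be.
Cell (r2,c4): row 2 has {H,Li,Be}; column 4 has {H,He,Li,Be,B} → C.
Cell (r3,c6): row 3 has {H,Li,Be,B}; column 6 has {H,Li,C} → He.
Cell (r4,c5): row 4 has {H,He,Li,B,C}; column 5 has {H,He,Li} → Be.
Cell (r5,c1): row 5 has {He}; column 1 has {H,Be,B,C} → Li.
Cell (r5,c5): row 5 has {He,Li}; column 5 has {H,He,Li,Be}; the diagonal has {H,Li,Be,B} → C.
Cell (r6,c1): row 6 has {H,Li,Be}; column 1 has {H,Li,Be,B,C} → He.
Cell (r6,c3): row 6 has {H,He,Li,Be}; column 3 has {He,Li,Be,B} → C.
Cell (r6,c5): row 6 has {H,He,Li,Be,C}; column 5 has {H,He,Li,Be,C} → B.
Cell (r2,c2): row 2 has {H,Li,Be,C}; column 2 has {H,Li,Be}; the diagonal has {H,Li,Be,B,C} → He.
Cell (r2,c6): row 2 has {H,He,Li,Be,C}; column 6 has {H,He,Li,C} → B.
Cell (r3,c2): row 3 has {H,He,Li,Be,B}; column 2 has {H,He,Li,Be} → C.
Cell (r5,c2): row 5 has {He,Li,C}; column 2 has {H,He,Li,Be,C} → B.
Cell (r5,c3): row 5 has {He,Li,B,C}; column 3 has {He,Li,Be,B,C} → H.
Cell (r5,c6): row 5 has {H,He,Li,B,C}; column 6 has {H,He,Li,B,C} → Be.

Be Li B H He C / H He Be C Li B / B C Li Be H He / C H He B Be Li / Li B H He C Be / He Be C Li B H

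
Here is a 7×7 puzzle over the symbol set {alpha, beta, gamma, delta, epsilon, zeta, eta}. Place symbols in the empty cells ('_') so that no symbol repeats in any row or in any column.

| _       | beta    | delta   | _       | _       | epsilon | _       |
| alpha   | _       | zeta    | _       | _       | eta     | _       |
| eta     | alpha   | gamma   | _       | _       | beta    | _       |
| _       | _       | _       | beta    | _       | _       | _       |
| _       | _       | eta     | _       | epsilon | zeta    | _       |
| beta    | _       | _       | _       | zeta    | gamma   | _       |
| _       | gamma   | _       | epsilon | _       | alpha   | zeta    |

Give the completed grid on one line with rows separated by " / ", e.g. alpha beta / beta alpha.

zeta beta delta eta alpha epsilon gamma / alpha epsilon zeta gamma beta eta delta / eta alpha gamma zeta delta beta epsilon / epsilon zeta alpha beta gamma delta eta / gamma delta eta alpha epsilon zeta beta / beta eta epsilon delta zeta gamma alpha / delta gamma beta epsilon eta alpha zeta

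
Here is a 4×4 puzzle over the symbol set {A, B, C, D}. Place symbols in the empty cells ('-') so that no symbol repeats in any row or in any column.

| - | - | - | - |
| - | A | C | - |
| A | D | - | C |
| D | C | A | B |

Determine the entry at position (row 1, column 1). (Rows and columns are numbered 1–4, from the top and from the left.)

C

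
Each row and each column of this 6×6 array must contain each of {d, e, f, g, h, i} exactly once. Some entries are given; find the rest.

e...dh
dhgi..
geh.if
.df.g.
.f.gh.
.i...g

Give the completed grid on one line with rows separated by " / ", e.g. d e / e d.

(r1,c2) = g
(r1,c3) = i
(r1,c4) = f
(r2,c6) = e
(r3,c4) = d
(r4,c6) = i
(r5,c1) = i
(r5,c6) = d
(r2,c5) = f
(r4,c1) = h
(r4,c4) = e
(r5,c3) = e
(r6,c1) = f
(r6,c3) = d
(r6,c4) = h
(r6,c5) = e

e g i f d h / d h g i f e / g e h d i f / h d f e g i / i f e g h d / f i d h e g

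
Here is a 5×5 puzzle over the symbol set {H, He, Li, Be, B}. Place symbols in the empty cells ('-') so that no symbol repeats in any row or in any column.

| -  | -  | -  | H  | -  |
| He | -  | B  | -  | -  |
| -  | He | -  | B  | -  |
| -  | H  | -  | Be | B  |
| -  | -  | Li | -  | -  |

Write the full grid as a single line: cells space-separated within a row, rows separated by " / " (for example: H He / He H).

B Li Be H He / He Be B Li H / Be He H B Li / Li H He Be B / H B Li He Be

Cell (r2,c4): row 2 has {He,B}; column 4 has {H,Be,B} → Li.
Cell (r4,c1): row 4 has {H,Be,B}; column 1 has {He} → Li.
Cell (r4,c3): row 4 has {H,Li,Be,B}; column 3 has {Li,B} → He.
Cell (r5,c4): row 5 has {Li}; column 4 has {H,Li,Be,B} → He.
Cell (r1,c3): row 1 has {H}; column 3 has {He,Li,B} → Be.
Cell (r2,c2): row 2 has {He,Li,B}; column 2 has {H,He} → Be.
Cell (r2,c5): row 2 has {He,Li,Be,B}; column 5 has {B} → H.
Cell (r3,c3): row 3 has {He,B}; column 3 has {He,Li,Be,B} → H.
Cell (r5,c2): row 5 has {He,Li}; column 2 has {H,He,Be} → B.
Cell (r5,c5): row 5 has {He,Li,B}; column 5 has {H,B} → Be.
Cell (r1,c1): row 1 has {H,Be}; column 1 has {He,Li} → B.
Cell (r1,c2): row 1 has {H,Be,B}; column 2 has {H,He,Be,B} → Li.
Cell (r1,c5): row 1 has {H,Li,Be,B}; column 5 has {H,Be,B} → He.
Cell (r3,c1): row 3 has {H,He,B}; column 1 has {He,Li,B} → Be.
Cell (r3,c5): row 3 has {H,He,Be,B}; column 5 has {H,He,Be,B} → Li.
Cell (r5,c1): row 5 has {He,Li,Be,B}; column 1 has {He,Li,Be,B} → H.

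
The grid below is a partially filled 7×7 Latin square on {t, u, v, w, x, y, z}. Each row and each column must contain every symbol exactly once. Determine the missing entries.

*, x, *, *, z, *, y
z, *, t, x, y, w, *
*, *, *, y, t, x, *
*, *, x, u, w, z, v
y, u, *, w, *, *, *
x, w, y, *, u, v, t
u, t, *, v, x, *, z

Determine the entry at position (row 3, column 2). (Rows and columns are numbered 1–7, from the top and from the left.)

(r1,c4): row 1 has {x,y,z}; column 4 has {u,v,w,x,y}, so it must be t.
(r1,c6): row 1 has {t,x,y,z}; column 6 has {v,w,x,z}, so it must be u.
(r2,c2): row 2 has {t,w,x,y,z}; column 2 has {t,u,w,x}, so it must be v.
(r2,c7): row 2 has {t,v,w,x,y,z}; column 7 has {t,v,y,z}, so it must be u.
(r3,c2): row 3 has {t,x,y}; column 2 has {t,u,v,w,x}, so it must be z.

z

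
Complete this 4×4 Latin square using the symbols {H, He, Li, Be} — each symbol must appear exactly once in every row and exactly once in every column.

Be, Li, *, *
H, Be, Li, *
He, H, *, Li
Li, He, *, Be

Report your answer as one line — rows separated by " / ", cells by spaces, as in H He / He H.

Be Li He H / H Be Li He / He H Be Li / Li He H Be

(r2,c4): row 2 has {H,Li,Be}; column 4 has {Li,Be}, so it must be He.
(r3,c3): row 3 has {H,He,Li}; column 3 has {Li}, so it must be Be.
(r4,c3): row 4 has {He,Li,Be}; column 3 has {Li,Be}, so it must be H.
(r1,c3): row 1 has {Li,Be}; column 3 has {H,Li,Be}, so it must be He.
(r1,c4): row 1 has {He,Li,Be}; column 4 has {He,Li,Be}, so it must be H.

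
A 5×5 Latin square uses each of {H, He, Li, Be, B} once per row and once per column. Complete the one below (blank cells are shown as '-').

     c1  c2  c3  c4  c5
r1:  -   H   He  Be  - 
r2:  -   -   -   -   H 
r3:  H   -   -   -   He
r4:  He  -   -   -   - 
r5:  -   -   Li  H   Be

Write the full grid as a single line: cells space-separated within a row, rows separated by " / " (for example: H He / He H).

Li H He Be B / Be Li B He H / H B Be Li He / He Be H B Li / B He Li H Be

(r5,c1) = B
(r5,c2) = He
(r1,c1) = Li
(r1,c5) = B
(r2,c1) = Be
(r2,c3) = B
(r3,c3) = Be
(r4,c3) = H
(r4,c5) = Li
(r2,c2) = Li
(r2,c4) = He
(r3,c2) = B
(r3,c4) = Li
(r4,c2) = Be
(r4,c4) = B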